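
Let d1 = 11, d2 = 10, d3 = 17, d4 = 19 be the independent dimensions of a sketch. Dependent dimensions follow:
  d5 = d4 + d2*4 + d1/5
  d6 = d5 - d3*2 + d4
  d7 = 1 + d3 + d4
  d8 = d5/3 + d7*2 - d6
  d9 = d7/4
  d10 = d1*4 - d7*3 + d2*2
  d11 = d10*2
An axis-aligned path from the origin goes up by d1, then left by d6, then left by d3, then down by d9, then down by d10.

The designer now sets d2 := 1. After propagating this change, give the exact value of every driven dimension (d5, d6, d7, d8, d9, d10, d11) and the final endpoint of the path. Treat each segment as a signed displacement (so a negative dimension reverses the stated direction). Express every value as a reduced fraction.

Apply edit: d2 := 1
  d5 = d4 + d2*4 + d1/5 = 126/5
  d6 = d5 - d3*2 + d4 = 51/5
  d7 = 1 + d3 + d4 = 37
  d8 = d5/3 + d7*2 - d6 = 361/5
  d9 = d7/4 = 37/4
  d10 = d1*4 - d7*3 + d2*2 = -65
  d11 = d10*2 = -130
Walk from origin (0, 0):
  seg 1: up by d1 = 11 → (0, 11)
  seg 2: left by d6 = 51/5 → (-51/5, 11)
  seg 3: left by d3 = 17 → (-136/5, 11)
  seg 4: down by d9 = 37/4 → (-136/5, 7/4)
  seg 5: down by d10 = -65 → (-136/5, 267/4)

d5 = 126/5
d6 = 51/5
d7 = 37
d8 = 361/5
d9 = 37/4
d10 = -65
d11 = -130
endpoint = (-136/5, 267/4)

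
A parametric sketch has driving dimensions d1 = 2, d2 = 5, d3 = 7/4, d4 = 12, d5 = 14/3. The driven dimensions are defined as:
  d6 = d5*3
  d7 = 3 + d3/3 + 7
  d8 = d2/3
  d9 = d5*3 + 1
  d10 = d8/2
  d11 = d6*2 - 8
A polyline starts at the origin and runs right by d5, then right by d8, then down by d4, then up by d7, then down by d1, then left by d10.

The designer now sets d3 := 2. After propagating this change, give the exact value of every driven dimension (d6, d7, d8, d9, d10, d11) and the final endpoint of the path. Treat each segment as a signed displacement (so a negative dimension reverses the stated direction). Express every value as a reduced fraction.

Apply edit: d3 := 2
  d6 = d5*3 = 14
  d7 = 3 + d3/3 + 7 = 32/3
  d8 = d2/3 = 5/3
  d9 = d5*3 + 1 = 15
  d10 = d8/2 = 5/6
  d11 = d6*2 - 8 = 20
Walk from origin (0, 0):
  seg 1: right by d5 = 14/3 → (14/3, 0)
  seg 2: right by d8 = 5/3 → (19/3, 0)
  seg 3: down by d4 = 12 → (19/3, -12)
  seg 4: up by d7 = 32/3 → (19/3, -4/3)
  seg 5: down by d1 = 2 → (19/3, -10/3)
  seg 6: left by d10 = 5/6 → (11/2, -10/3)

d6 = 14
d7 = 32/3
d8 = 5/3
d9 = 15
d10 = 5/6
d11 = 20
endpoint = (11/2, -10/3)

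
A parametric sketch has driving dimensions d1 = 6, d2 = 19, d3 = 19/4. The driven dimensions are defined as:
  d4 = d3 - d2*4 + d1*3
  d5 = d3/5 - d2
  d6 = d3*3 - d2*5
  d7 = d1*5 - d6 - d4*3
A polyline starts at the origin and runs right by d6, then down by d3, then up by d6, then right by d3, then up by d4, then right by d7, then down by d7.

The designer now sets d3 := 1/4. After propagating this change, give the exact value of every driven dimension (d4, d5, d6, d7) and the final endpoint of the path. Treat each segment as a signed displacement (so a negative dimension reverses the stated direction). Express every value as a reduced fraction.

Apply edit: d3 := 1/4
  d4 = d3 - d2*4 + d1*3 = -231/4
  d5 = d3/5 - d2 = -379/20
  d6 = d3*3 - d2*5 = -377/4
  d7 = d1*5 - d6 - d4*3 = 595/2
Walk from origin (0, 0):
  seg 1: right by d6 = -377/4 → (-377/4, 0)
  seg 2: down by d3 = 1/4 → (-377/4, -1/4)
  seg 3: up by d6 = -377/4 → (-377/4, -189/2)
  seg 4: right by d3 = 1/4 → (-94, -189/2)
  seg 5: up by d4 = -231/4 → (-94, -609/4)
  seg 6: right by d7 = 595/2 → (407/2, -609/4)
  seg 7: down by d7 = 595/2 → (407/2, -1799/4)

d4 = -231/4
d5 = -379/20
d6 = -377/4
d7 = 595/2
endpoint = (407/2, -1799/4)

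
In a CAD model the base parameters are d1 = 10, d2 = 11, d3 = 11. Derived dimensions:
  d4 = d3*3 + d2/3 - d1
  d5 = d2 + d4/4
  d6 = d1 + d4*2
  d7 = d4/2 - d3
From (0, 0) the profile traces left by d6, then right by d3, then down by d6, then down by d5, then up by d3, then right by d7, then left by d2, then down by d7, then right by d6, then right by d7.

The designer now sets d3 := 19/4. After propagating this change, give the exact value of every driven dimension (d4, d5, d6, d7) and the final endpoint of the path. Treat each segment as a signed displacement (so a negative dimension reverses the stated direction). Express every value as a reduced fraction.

Apply edit: d3 := 19/4
  d4 = d3*3 + d2/3 - d1 = 95/12
  d5 = d2 + d4/4 = 623/48
  d6 = d1 + d4*2 = 155/6
  d7 = d4/2 - d3 = -19/24
Walk from origin (0, 0):
  seg 1: left by d6 = 155/6 → (-155/6, 0)
  seg 2: right by d3 = 19/4 → (-253/12, 0)
  seg 3: down by d6 = 155/6 → (-253/12, -155/6)
  seg 4: down by d5 = 623/48 → (-253/12, -621/16)
  seg 5: up by d3 = 19/4 → (-253/12, -545/16)
  seg 6: right by d7 = -19/24 → (-175/8, -545/16)
  seg 7: left by d2 = 11 → (-263/8, -545/16)
  seg 8: down by d7 = -19/24 → (-263/8, -1597/48)
  seg 9: right by d6 = 155/6 → (-169/24, -1597/48)
  seg 10: right by d7 = -19/24 → (-47/6, -1597/48)

d4 = 95/12
d5 = 623/48
d6 = 155/6
d7 = -19/24
endpoint = (-47/6, -1597/48)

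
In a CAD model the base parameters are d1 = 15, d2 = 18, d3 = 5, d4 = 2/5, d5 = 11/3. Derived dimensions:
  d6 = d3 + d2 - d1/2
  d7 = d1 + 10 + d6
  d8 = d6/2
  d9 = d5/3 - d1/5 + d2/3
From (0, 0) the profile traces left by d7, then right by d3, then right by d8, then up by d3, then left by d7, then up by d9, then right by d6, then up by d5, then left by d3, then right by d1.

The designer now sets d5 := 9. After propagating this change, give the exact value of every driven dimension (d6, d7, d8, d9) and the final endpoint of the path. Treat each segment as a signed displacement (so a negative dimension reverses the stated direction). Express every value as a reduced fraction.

Apply edit: d5 := 9
  d6 = d3 + d2 - d1/2 = 31/2
  d7 = d1 + 10 + d6 = 81/2
  d8 = d6/2 = 31/4
  d9 = d5/3 - d1/5 + d2/3 = 6
Walk from origin (0, 0):
  seg 1: left by d7 = 81/2 → (-81/2, 0)
  seg 2: right by d3 = 5 → (-71/2, 0)
  seg 3: right by d8 = 31/4 → (-111/4, 0)
  seg 4: up by d3 = 5 → (-111/4, 5)
  seg 5: left by d7 = 81/2 → (-273/4, 5)
  seg 6: up by d9 = 6 → (-273/4, 11)
  seg 7: right by d6 = 31/2 → (-211/4, 11)
  seg 8: up by d5 = 9 → (-211/4, 20)
  seg 9: left by d3 = 5 → (-231/4, 20)
  seg 10: right by d1 = 15 → (-171/4, 20)

d6 = 31/2
d7 = 81/2
d8 = 31/4
d9 = 6
endpoint = (-171/4, 20)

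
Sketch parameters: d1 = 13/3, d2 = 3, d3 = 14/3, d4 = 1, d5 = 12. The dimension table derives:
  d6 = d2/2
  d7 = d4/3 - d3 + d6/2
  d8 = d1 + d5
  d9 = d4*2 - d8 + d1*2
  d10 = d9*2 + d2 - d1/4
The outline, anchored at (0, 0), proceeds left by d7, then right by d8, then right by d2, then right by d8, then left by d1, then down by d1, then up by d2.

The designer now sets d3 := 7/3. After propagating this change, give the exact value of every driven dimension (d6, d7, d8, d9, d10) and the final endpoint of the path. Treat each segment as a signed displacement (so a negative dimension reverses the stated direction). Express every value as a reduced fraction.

d6 = 3/2
d7 = -5/4
d8 = 49/3
d9 = -17/3
d10 = -113/12
endpoint = (391/12, -4/3)

Apply edit: d3 := 7/3
  d6 = d2/2 = 3/2
  d7 = d4/3 - d3 + d6/2 = -5/4
  d8 = d1 + d5 = 49/3
  d9 = d4*2 - d8 + d1*2 = -17/3
  d10 = d9*2 + d2 - d1/4 = -113/12
Walk from origin (0, 0):
  seg 1: left by d7 = -5/4 → (5/4, 0)
  seg 2: right by d8 = 49/3 → (211/12, 0)
  seg 3: right by d2 = 3 → (247/12, 0)
  seg 4: right by d8 = 49/3 → (443/12, 0)
  seg 5: left by d1 = 13/3 → (391/12, 0)
  seg 6: down by d1 = 13/3 → (391/12, -13/3)
  seg 7: up by d2 = 3 → (391/12, -4/3)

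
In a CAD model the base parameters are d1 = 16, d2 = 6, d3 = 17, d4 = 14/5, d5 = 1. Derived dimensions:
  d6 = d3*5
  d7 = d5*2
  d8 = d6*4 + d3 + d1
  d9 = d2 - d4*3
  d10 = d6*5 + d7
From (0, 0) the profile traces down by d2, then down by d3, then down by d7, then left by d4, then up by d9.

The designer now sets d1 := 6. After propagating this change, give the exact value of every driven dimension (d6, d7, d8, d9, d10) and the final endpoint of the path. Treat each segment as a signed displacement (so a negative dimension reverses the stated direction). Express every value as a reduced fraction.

d6 = 85
d7 = 2
d8 = 363
d9 = -12/5
d10 = 427
endpoint = (-14/5, -137/5)

Apply edit: d1 := 6
  d6 = d3*5 = 85
  d7 = d5*2 = 2
  d8 = d6*4 + d3 + d1 = 363
  d9 = d2 - d4*3 = -12/5
  d10 = d6*5 + d7 = 427
Walk from origin (0, 0):
  seg 1: down by d2 = 6 → (0, -6)
  seg 2: down by d3 = 17 → (0, -23)
  seg 3: down by d7 = 2 → (0, -25)
  seg 4: left by d4 = 14/5 → (-14/5, -25)
  seg 5: up by d9 = -12/5 → (-14/5, -137/5)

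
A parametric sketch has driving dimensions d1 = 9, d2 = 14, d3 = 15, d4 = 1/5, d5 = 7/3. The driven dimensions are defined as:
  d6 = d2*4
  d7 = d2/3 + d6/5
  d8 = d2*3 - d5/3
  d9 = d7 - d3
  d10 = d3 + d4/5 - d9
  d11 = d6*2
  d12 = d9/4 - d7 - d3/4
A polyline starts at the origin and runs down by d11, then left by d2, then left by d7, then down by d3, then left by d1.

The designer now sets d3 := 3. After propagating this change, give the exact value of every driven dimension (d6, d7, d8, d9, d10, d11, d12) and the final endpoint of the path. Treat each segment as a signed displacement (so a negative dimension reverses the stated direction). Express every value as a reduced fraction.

Apply edit: d3 := 3
  d6 = d2*4 = 56
  d7 = d2/3 + d6/5 = 238/15
  d8 = d2*3 - d5/3 = 371/9
  d9 = d7 - d3 = 193/15
  d10 = d3 + d4/5 - d9 = -737/75
  d11 = d6*2 = 112
  d12 = d9/4 - d7 - d3/4 = -67/5
Walk from origin (0, 0):
  seg 1: down by d11 = 112 → (0, -112)
  seg 2: left by d2 = 14 → (-14, -112)
  seg 3: left by d7 = 238/15 → (-448/15, -112)
  seg 4: down by d3 = 3 → (-448/15, -115)
  seg 5: left by d1 = 9 → (-583/15, -115)

d6 = 56
d7 = 238/15
d8 = 371/9
d9 = 193/15
d10 = -737/75
d11 = 112
d12 = -67/5
endpoint = (-583/15, -115)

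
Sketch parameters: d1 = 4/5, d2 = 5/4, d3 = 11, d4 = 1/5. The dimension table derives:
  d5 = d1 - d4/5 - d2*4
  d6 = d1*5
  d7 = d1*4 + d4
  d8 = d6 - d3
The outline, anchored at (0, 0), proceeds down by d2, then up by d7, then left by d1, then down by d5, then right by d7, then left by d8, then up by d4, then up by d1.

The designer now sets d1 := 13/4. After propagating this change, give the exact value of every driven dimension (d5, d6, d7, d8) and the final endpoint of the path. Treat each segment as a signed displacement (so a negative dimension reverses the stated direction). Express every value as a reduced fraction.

d5 = -179/100
d6 = 65/4
d7 = 66/5
d8 = 21/4
endpoint = (47/10, 1719/100)

Apply edit: d1 := 13/4
  d5 = d1 - d4/5 - d2*4 = -179/100
  d6 = d1*5 = 65/4
  d7 = d1*4 + d4 = 66/5
  d8 = d6 - d3 = 21/4
Walk from origin (0, 0):
  seg 1: down by d2 = 5/4 → (0, -5/4)
  seg 2: up by d7 = 66/5 → (0, 239/20)
  seg 3: left by d1 = 13/4 → (-13/4, 239/20)
  seg 4: down by d5 = -179/100 → (-13/4, 687/50)
  seg 5: right by d7 = 66/5 → (199/20, 687/50)
  seg 6: left by d8 = 21/4 → (47/10, 687/50)
  seg 7: up by d4 = 1/5 → (47/10, 697/50)
  seg 8: up by d1 = 13/4 → (47/10, 1719/100)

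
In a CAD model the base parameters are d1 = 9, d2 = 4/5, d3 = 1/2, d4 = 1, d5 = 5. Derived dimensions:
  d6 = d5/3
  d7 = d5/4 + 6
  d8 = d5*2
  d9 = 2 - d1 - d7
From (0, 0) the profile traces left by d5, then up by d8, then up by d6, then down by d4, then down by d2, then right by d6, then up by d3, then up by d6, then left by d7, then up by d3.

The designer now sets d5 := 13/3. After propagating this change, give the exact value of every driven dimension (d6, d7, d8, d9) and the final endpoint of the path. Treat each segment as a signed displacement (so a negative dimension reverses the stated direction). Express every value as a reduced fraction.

d6 = 13/9
d7 = 85/12
d8 = 26/3
d9 = -169/12
endpoint = (-359/36, 484/45)

Apply edit: d5 := 13/3
  d6 = d5/3 = 13/9
  d7 = d5/4 + 6 = 85/12
  d8 = d5*2 = 26/3
  d9 = 2 - d1 - d7 = -169/12
Walk from origin (0, 0):
  seg 1: left by d5 = 13/3 → (-13/3, 0)
  seg 2: up by d8 = 26/3 → (-13/3, 26/3)
  seg 3: up by d6 = 13/9 → (-13/3, 91/9)
  seg 4: down by d4 = 1 → (-13/3, 82/9)
  seg 5: down by d2 = 4/5 → (-13/3, 374/45)
  seg 6: right by d6 = 13/9 → (-26/9, 374/45)
  seg 7: up by d3 = 1/2 → (-26/9, 793/90)
  seg 8: up by d6 = 13/9 → (-26/9, 923/90)
  seg 9: left by d7 = 85/12 → (-359/36, 923/90)
  seg 10: up by d3 = 1/2 → (-359/36, 484/45)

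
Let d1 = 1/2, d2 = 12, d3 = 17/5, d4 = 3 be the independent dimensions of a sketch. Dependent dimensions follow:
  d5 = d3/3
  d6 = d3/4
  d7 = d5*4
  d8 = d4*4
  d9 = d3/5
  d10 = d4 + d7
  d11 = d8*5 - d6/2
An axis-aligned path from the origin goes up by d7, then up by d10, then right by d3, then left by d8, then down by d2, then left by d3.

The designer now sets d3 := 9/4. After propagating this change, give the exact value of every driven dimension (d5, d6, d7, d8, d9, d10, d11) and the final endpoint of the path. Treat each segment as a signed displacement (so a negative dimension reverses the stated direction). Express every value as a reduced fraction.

d5 = 3/4
d6 = 9/16
d7 = 3
d8 = 12
d9 = 9/20
d10 = 6
d11 = 1911/32
endpoint = (-12, -3)

Apply edit: d3 := 9/4
  d5 = d3/3 = 3/4
  d6 = d3/4 = 9/16
  d7 = d5*4 = 3
  d8 = d4*4 = 12
  d9 = d3/5 = 9/20
  d10 = d4 + d7 = 6
  d11 = d8*5 - d6/2 = 1911/32
Walk from origin (0, 0):
  seg 1: up by d7 = 3 → (0, 3)
  seg 2: up by d10 = 6 → (0, 9)
  seg 3: right by d3 = 9/4 → (9/4, 9)
  seg 4: left by d8 = 12 → (-39/4, 9)
  seg 5: down by d2 = 12 → (-39/4, -3)
  seg 6: left by d3 = 9/4 → (-12, -3)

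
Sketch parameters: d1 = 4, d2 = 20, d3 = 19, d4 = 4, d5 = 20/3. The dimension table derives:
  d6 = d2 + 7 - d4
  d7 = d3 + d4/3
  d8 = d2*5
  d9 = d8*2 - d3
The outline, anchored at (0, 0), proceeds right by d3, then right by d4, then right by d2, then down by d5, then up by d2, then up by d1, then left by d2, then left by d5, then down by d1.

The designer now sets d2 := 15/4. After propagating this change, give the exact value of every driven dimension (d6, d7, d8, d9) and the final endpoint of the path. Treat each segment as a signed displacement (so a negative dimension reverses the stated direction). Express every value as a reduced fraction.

Apply edit: d2 := 15/4
  d6 = d2 + 7 - d4 = 27/4
  d7 = d3 + d4/3 = 61/3
  d8 = d2*5 = 75/4
  d9 = d8*2 - d3 = 37/2
Walk from origin (0, 0):
  seg 1: right by d3 = 19 → (19, 0)
  seg 2: right by d4 = 4 → (23, 0)
  seg 3: right by d2 = 15/4 → (107/4, 0)
  seg 4: down by d5 = 20/3 → (107/4, -20/3)
  seg 5: up by d2 = 15/4 → (107/4, -35/12)
  seg 6: up by d1 = 4 → (107/4, 13/12)
  seg 7: left by d2 = 15/4 → (23, 13/12)
  seg 8: left by d5 = 20/3 → (49/3, 13/12)
  seg 9: down by d1 = 4 → (49/3, -35/12)

d6 = 27/4
d7 = 61/3
d8 = 75/4
d9 = 37/2
endpoint = (49/3, -35/12)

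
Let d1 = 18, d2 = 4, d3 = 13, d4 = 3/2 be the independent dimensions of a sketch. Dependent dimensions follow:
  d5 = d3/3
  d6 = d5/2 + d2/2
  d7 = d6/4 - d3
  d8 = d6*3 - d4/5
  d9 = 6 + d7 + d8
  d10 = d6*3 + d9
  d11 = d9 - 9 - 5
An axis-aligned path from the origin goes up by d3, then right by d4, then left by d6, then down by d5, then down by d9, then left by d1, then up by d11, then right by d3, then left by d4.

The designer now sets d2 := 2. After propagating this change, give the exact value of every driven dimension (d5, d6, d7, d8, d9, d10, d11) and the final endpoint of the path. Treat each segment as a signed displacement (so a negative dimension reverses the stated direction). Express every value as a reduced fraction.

Apply edit: d2 := 2
  d5 = d3/3 = 13/3
  d6 = d5/2 + d2/2 = 19/6
  d7 = d6/4 - d3 = -293/24
  d8 = d6*3 - d4/5 = 46/5
  d9 = 6 + d7 + d8 = 359/120
  d10 = d6*3 + d9 = 1499/120
  d11 = d9 - 9 - 5 = -1321/120
Walk from origin (0, 0):
  seg 1: up by d3 = 13 → (0, 13)
  seg 2: right by d4 = 3/2 → (3/2, 13)
  seg 3: left by d6 = 19/6 → (-5/3, 13)
  seg 4: down by d5 = 13/3 → (-5/3, 26/3)
  seg 5: down by d9 = 359/120 → (-5/3, 227/40)
  seg 6: left by d1 = 18 → (-59/3, 227/40)
  seg 7: up by d11 = -1321/120 → (-59/3, -16/3)
  seg 8: right by d3 = 13 → (-20/3, -16/3)
  seg 9: left by d4 = 3/2 → (-49/6, -16/3)

d5 = 13/3
d6 = 19/6
d7 = -293/24
d8 = 46/5
d9 = 359/120
d10 = 1499/120
d11 = -1321/120
endpoint = (-49/6, -16/3)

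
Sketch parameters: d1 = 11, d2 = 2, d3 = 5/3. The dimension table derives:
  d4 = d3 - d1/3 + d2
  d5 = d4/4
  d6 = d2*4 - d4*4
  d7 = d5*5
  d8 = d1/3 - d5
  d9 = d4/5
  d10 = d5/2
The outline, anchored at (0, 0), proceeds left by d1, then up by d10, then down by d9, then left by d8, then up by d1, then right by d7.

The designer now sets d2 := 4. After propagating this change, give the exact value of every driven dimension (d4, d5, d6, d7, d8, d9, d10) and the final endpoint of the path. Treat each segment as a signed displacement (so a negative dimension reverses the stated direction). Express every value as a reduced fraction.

Apply edit: d2 := 4
  d4 = d3 - d1/3 + d2 = 2
  d5 = d4/4 = 1/2
  d6 = d2*4 - d4*4 = 8
  d7 = d5*5 = 5/2
  d8 = d1/3 - d5 = 19/6
  d9 = d4/5 = 2/5
  d10 = d5/2 = 1/4
Walk from origin (0, 0):
  seg 1: left by d1 = 11 → (-11, 0)
  seg 2: up by d10 = 1/4 → (-11, 1/4)
  seg 3: down by d9 = 2/5 → (-11, -3/20)
  seg 4: left by d8 = 19/6 → (-85/6, -3/20)
  seg 5: up by d1 = 11 → (-85/6, 217/20)
  seg 6: right by d7 = 5/2 → (-35/3, 217/20)

d4 = 2
d5 = 1/2
d6 = 8
d7 = 5/2
d8 = 19/6
d9 = 2/5
d10 = 1/4
endpoint = (-35/3, 217/20)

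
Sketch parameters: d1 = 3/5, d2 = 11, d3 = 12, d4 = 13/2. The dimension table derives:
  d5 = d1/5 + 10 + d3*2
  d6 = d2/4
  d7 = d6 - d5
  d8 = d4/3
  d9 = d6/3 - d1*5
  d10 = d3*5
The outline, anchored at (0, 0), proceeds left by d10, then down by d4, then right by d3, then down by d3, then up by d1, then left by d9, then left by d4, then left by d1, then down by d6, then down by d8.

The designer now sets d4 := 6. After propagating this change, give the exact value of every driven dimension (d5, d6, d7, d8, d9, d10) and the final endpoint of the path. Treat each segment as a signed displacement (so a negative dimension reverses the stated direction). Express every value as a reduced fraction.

Apply edit: d4 := 6
  d5 = d1/5 + 10 + d3*2 = 853/25
  d6 = d2/4 = 11/4
  d7 = d6 - d5 = -3137/100
  d8 = d4/3 = 2
  d9 = d6/3 - d1*5 = -25/12
  d10 = d3*5 = 60
Walk from origin (0, 0):
  seg 1: left by d10 = 60 → (-60, 0)
  seg 2: down by d4 = 6 → (-60, -6)
  seg 3: right by d3 = 12 → (-48, -6)
  seg 4: down by d3 = 12 → (-48, -18)
  seg 5: up by d1 = 3/5 → (-48, -87/5)
  seg 6: left by d9 = -25/12 → (-551/12, -87/5)
  seg 7: left by d4 = 6 → (-623/12, -87/5)
  seg 8: left by d1 = 3/5 → (-3151/60, -87/5)
  seg 9: down by d6 = 11/4 → (-3151/60, -403/20)
  seg 10: down by d8 = 2 → (-3151/60, -443/20)

d5 = 853/25
d6 = 11/4
d7 = -3137/100
d8 = 2
d9 = -25/12
d10 = 60
endpoint = (-3151/60, -443/20)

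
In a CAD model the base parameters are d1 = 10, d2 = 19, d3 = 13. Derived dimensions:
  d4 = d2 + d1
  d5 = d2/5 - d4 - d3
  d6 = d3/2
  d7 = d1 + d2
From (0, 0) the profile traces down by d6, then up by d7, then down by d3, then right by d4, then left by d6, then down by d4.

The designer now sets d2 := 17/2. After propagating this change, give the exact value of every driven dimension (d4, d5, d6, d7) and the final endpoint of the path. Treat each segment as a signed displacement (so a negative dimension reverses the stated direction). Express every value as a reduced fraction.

Apply edit: d2 := 17/2
  d4 = d2 + d1 = 37/2
  d5 = d2/5 - d4 - d3 = -149/5
  d6 = d3/2 = 13/2
  d7 = d1 + d2 = 37/2
Walk from origin (0, 0):
  seg 1: down by d6 = 13/2 → (0, -13/2)
  seg 2: up by d7 = 37/2 → (0, 12)
  seg 3: down by d3 = 13 → (0, -1)
  seg 4: right by d4 = 37/2 → (37/2, -1)
  seg 5: left by d6 = 13/2 → (12, -1)
  seg 6: down by d4 = 37/2 → (12, -39/2)

d4 = 37/2
d5 = -149/5
d6 = 13/2
d7 = 37/2
endpoint = (12, -39/2)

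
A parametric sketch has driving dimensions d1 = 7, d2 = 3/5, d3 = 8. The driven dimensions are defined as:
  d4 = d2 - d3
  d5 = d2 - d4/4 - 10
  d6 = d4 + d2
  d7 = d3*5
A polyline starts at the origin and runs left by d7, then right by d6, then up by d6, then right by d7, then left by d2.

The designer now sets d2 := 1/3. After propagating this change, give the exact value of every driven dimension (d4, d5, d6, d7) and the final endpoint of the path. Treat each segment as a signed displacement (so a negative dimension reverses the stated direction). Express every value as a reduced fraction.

Apply edit: d2 := 1/3
  d4 = d2 - d3 = -23/3
  d5 = d2 - d4/4 - 10 = -31/4
  d6 = d4 + d2 = -22/3
  d7 = d3*5 = 40
Walk from origin (0, 0):
  seg 1: left by d7 = 40 → (-40, 0)
  seg 2: right by d6 = -22/3 → (-142/3, 0)
  seg 3: up by d6 = -22/3 → (-142/3, -22/3)
  seg 4: right by d7 = 40 → (-22/3, -22/3)
  seg 5: left by d2 = 1/3 → (-23/3, -22/3)

d4 = -23/3
d5 = -31/4
d6 = -22/3
d7 = 40
endpoint = (-23/3, -22/3)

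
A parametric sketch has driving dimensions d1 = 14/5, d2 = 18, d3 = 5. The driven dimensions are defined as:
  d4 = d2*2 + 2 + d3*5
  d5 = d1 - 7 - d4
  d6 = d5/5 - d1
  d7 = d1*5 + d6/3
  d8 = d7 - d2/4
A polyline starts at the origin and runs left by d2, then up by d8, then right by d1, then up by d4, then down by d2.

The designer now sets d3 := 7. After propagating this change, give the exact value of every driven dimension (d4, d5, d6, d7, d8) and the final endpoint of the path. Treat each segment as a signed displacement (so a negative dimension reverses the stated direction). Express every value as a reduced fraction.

d4 = 73
d5 = -386/5
d6 = -456/25
d7 = 198/25
d8 = 171/50
endpoint = (-76/5, 2921/50)

Apply edit: d3 := 7
  d4 = d2*2 + 2 + d3*5 = 73
  d5 = d1 - 7 - d4 = -386/5
  d6 = d5/5 - d1 = -456/25
  d7 = d1*5 + d6/3 = 198/25
  d8 = d7 - d2/4 = 171/50
Walk from origin (0, 0):
  seg 1: left by d2 = 18 → (-18, 0)
  seg 2: up by d8 = 171/50 → (-18, 171/50)
  seg 3: right by d1 = 14/5 → (-76/5, 171/50)
  seg 4: up by d4 = 73 → (-76/5, 3821/50)
  seg 5: down by d2 = 18 → (-76/5, 2921/50)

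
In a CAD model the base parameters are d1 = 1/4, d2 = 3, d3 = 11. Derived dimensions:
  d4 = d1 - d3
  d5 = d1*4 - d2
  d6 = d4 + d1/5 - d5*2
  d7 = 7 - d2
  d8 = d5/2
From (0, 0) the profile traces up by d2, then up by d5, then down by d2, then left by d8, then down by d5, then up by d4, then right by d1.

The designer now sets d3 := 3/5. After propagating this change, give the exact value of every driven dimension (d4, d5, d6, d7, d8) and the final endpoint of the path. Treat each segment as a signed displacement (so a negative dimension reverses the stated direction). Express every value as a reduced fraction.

Apply edit: d3 := 3/5
  d4 = d1 - d3 = -7/20
  d5 = d1*4 - d2 = -2
  d6 = d4 + d1/5 - d5*2 = 37/10
  d7 = 7 - d2 = 4
  d8 = d5/2 = -1
Walk from origin (0, 0):
  seg 1: up by d2 = 3 → (0, 3)
  seg 2: up by d5 = -2 → (0, 1)
  seg 3: down by d2 = 3 → (0, -2)
  seg 4: left by d8 = -1 → (1, -2)
  seg 5: down by d5 = -2 → (1, 0)
  seg 6: up by d4 = -7/20 → (1, -7/20)
  seg 7: right by d1 = 1/4 → (5/4, -7/20)

d4 = -7/20
d5 = -2
d6 = 37/10
d7 = 4
d8 = -1
endpoint = (5/4, -7/20)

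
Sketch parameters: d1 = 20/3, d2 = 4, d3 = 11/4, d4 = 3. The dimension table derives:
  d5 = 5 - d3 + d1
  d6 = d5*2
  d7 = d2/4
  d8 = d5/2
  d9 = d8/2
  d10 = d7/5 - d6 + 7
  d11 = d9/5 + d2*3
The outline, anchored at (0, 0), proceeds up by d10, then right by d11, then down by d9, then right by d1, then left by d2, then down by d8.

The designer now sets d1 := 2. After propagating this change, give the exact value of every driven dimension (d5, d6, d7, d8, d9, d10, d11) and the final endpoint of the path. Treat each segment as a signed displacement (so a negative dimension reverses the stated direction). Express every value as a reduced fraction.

Apply edit: d1 := 2
  d5 = 5 - d3 + d1 = 17/4
  d6 = d5*2 = 17/2
  d7 = d2/4 = 1
  d8 = d5/2 = 17/8
  d9 = d8/2 = 17/16
  d10 = d7/5 - d6 + 7 = -13/10
  d11 = d9/5 + d2*3 = 977/80
Walk from origin (0, 0):
  seg 1: up by d10 = -13/10 → (0, -13/10)
  seg 2: right by d11 = 977/80 → (977/80, -13/10)
  seg 3: down by d9 = 17/16 → (977/80, -189/80)
  seg 4: right by d1 = 2 → (1137/80, -189/80)
  seg 5: left by d2 = 4 → (817/80, -189/80)
  seg 6: down by d8 = 17/8 → (817/80, -359/80)

d5 = 17/4
d6 = 17/2
d7 = 1
d8 = 17/8
d9 = 17/16
d10 = -13/10
d11 = 977/80
endpoint = (817/80, -359/80)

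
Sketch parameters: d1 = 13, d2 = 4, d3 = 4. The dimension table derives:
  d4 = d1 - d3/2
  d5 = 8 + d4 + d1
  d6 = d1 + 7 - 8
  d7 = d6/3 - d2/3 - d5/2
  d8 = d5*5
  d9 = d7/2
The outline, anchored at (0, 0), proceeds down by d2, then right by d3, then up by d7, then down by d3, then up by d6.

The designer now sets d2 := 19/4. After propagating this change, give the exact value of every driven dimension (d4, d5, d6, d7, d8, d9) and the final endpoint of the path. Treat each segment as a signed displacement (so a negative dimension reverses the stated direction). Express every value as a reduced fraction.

d4 = 11
d5 = 32
d6 = 12
d7 = -163/12
d8 = 160
d9 = -163/24
endpoint = (4, -31/3)

Apply edit: d2 := 19/4
  d4 = d1 - d3/2 = 11
  d5 = 8 + d4 + d1 = 32
  d6 = d1 + 7 - 8 = 12
  d7 = d6/3 - d2/3 - d5/2 = -163/12
  d8 = d5*5 = 160
  d9 = d7/2 = -163/24
Walk from origin (0, 0):
  seg 1: down by d2 = 19/4 → (0, -19/4)
  seg 2: right by d3 = 4 → (4, -19/4)
  seg 3: up by d7 = -163/12 → (4, -55/3)
  seg 4: down by d3 = 4 → (4, -67/3)
  seg 5: up by d6 = 12 → (4, -31/3)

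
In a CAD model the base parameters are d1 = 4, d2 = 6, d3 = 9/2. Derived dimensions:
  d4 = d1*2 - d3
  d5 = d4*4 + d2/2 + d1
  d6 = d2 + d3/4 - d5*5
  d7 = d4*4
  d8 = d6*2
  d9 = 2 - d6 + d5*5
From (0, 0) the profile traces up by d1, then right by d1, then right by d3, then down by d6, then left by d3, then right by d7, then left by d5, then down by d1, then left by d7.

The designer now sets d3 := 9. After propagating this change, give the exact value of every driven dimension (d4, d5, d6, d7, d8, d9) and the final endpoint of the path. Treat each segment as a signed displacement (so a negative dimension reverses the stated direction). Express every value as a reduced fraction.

d4 = -1
d5 = 3
d6 = -27/4
d7 = -4
d8 = -27/2
d9 = 95/4
endpoint = (1, 27/4)

Apply edit: d3 := 9
  d4 = d1*2 - d3 = -1
  d5 = d4*4 + d2/2 + d1 = 3
  d6 = d2 + d3/4 - d5*5 = -27/4
  d7 = d4*4 = -4
  d8 = d6*2 = -27/2
  d9 = 2 - d6 + d5*5 = 95/4
Walk from origin (0, 0):
  seg 1: up by d1 = 4 → (0, 4)
  seg 2: right by d1 = 4 → (4, 4)
  seg 3: right by d3 = 9 → (13, 4)
  seg 4: down by d6 = -27/4 → (13, 43/4)
  seg 5: left by d3 = 9 → (4, 43/4)
  seg 6: right by d7 = -4 → (0, 43/4)
  seg 7: left by d5 = 3 → (-3, 43/4)
  seg 8: down by d1 = 4 → (-3, 27/4)
  seg 9: left by d7 = -4 → (1, 27/4)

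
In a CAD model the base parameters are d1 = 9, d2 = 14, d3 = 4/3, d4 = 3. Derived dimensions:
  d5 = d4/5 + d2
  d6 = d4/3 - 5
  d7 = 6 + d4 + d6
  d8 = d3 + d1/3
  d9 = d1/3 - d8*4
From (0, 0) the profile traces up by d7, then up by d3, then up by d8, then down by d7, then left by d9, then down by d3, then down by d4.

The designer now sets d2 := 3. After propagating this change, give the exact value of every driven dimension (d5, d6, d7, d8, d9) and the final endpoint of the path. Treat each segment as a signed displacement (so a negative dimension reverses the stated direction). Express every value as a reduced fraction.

d5 = 18/5
d6 = -4
d7 = 5
d8 = 13/3
d9 = -43/3
endpoint = (43/3, 4/3)

Apply edit: d2 := 3
  d5 = d4/5 + d2 = 18/5
  d6 = d4/3 - 5 = -4
  d7 = 6 + d4 + d6 = 5
  d8 = d3 + d1/3 = 13/3
  d9 = d1/3 - d8*4 = -43/3
Walk from origin (0, 0):
  seg 1: up by d7 = 5 → (0, 5)
  seg 2: up by d3 = 4/3 → (0, 19/3)
  seg 3: up by d8 = 13/3 → (0, 32/3)
  seg 4: down by d7 = 5 → (0, 17/3)
  seg 5: left by d9 = -43/3 → (43/3, 17/3)
  seg 6: down by d3 = 4/3 → (43/3, 13/3)
  seg 7: down by d4 = 3 → (43/3, 4/3)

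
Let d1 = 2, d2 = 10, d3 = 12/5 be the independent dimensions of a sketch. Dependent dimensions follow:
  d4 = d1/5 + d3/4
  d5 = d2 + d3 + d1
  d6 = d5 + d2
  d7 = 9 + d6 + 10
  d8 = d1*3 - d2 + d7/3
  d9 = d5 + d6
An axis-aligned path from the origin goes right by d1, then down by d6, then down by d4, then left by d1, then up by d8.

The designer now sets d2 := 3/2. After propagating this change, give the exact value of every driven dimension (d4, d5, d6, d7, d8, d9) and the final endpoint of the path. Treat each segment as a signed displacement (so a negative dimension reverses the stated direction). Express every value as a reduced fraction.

d4 = 1
d5 = 59/10
d6 = 37/5
d7 = 132/5
d8 = 133/10
d9 = 133/10
endpoint = (0, 49/10)

Apply edit: d2 := 3/2
  d4 = d1/5 + d3/4 = 1
  d5 = d2 + d3 + d1 = 59/10
  d6 = d5 + d2 = 37/5
  d7 = 9 + d6 + 10 = 132/5
  d8 = d1*3 - d2 + d7/3 = 133/10
  d9 = d5 + d6 = 133/10
Walk from origin (0, 0):
  seg 1: right by d1 = 2 → (2, 0)
  seg 2: down by d6 = 37/5 → (2, -37/5)
  seg 3: down by d4 = 1 → (2, -42/5)
  seg 4: left by d1 = 2 → (0, -42/5)
  seg 5: up by d8 = 133/10 → (0, 49/10)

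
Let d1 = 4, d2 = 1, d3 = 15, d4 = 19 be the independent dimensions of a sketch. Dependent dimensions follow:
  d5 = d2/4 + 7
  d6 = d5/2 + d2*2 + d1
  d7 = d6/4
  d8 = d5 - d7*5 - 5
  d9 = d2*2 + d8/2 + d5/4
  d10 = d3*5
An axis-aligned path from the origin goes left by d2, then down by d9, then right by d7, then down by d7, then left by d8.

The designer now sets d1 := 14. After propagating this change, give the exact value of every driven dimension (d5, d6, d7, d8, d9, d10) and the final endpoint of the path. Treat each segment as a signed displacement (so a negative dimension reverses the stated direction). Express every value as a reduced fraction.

d5 = 29/4
d6 = 157/8
d7 = 157/32
d8 = -713/32
d9 = -469/64
d10 = 75
endpoint = (419/16, 155/64)

Apply edit: d1 := 14
  d5 = d2/4 + 7 = 29/4
  d6 = d5/2 + d2*2 + d1 = 157/8
  d7 = d6/4 = 157/32
  d8 = d5 - d7*5 - 5 = -713/32
  d9 = d2*2 + d8/2 + d5/4 = -469/64
  d10 = d3*5 = 75
Walk from origin (0, 0):
  seg 1: left by d2 = 1 → (-1, 0)
  seg 2: down by d9 = -469/64 → (-1, 469/64)
  seg 3: right by d7 = 157/32 → (125/32, 469/64)
  seg 4: down by d7 = 157/32 → (125/32, 155/64)
  seg 5: left by d8 = -713/32 → (419/16, 155/64)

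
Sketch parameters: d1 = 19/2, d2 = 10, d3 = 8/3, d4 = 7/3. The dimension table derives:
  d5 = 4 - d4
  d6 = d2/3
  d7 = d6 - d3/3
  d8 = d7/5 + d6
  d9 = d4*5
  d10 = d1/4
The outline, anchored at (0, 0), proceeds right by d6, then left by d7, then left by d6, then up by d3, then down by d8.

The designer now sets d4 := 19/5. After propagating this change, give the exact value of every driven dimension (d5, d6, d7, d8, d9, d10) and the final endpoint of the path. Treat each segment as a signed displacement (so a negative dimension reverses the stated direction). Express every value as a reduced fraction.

d5 = 1/5
d6 = 10/3
d7 = 22/9
d8 = 172/45
d9 = 19
d10 = 19/8
endpoint = (-22/9, -52/45)

Apply edit: d4 := 19/5
  d5 = 4 - d4 = 1/5
  d6 = d2/3 = 10/3
  d7 = d6 - d3/3 = 22/9
  d8 = d7/5 + d6 = 172/45
  d9 = d4*5 = 19
  d10 = d1/4 = 19/8
Walk from origin (0, 0):
  seg 1: right by d6 = 10/3 → (10/3, 0)
  seg 2: left by d7 = 22/9 → (8/9, 0)
  seg 3: left by d6 = 10/3 → (-22/9, 0)
  seg 4: up by d3 = 8/3 → (-22/9, 8/3)
  seg 5: down by d8 = 172/45 → (-22/9, -52/45)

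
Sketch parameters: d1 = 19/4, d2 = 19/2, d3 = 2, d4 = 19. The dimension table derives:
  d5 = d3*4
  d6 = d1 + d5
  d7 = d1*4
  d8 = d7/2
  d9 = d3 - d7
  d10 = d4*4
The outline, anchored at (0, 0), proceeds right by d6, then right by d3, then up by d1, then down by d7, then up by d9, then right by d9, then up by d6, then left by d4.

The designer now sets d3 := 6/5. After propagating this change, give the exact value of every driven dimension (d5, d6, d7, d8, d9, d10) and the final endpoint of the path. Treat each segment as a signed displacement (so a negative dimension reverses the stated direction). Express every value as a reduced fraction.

d5 = 24/5
d6 = 191/20
d7 = 19
d8 = 19/2
d9 = -89/5
d10 = 76
endpoint = (-521/20, -45/2)

Apply edit: d3 := 6/5
  d5 = d3*4 = 24/5
  d6 = d1 + d5 = 191/20
  d7 = d1*4 = 19
  d8 = d7/2 = 19/2
  d9 = d3 - d7 = -89/5
  d10 = d4*4 = 76
Walk from origin (0, 0):
  seg 1: right by d6 = 191/20 → (191/20, 0)
  seg 2: right by d3 = 6/5 → (43/4, 0)
  seg 3: up by d1 = 19/4 → (43/4, 19/4)
  seg 4: down by d7 = 19 → (43/4, -57/4)
  seg 5: up by d9 = -89/5 → (43/4, -641/20)
  seg 6: right by d9 = -89/5 → (-141/20, -641/20)
  seg 7: up by d6 = 191/20 → (-141/20, -45/2)
  seg 8: left by d4 = 19 → (-521/20, -45/2)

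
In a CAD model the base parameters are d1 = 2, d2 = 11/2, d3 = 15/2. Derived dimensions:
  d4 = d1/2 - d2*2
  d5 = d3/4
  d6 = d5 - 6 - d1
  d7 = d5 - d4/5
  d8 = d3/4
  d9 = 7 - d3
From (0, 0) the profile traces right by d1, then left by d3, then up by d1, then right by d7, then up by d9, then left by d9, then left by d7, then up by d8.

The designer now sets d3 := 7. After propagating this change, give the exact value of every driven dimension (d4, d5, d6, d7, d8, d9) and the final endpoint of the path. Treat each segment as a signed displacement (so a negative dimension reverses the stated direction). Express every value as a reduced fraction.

d4 = -10
d5 = 7/4
d6 = -25/4
d7 = 15/4
d8 = 7/4
d9 = 0
endpoint = (-5, 15/4)

Apply edit: d3 := 7
  d4 = d1/2 - d2*2 = -10
  d5 = d3/4 = 7/4
  d6 = d5 - 6 - d1 = -25/4
  d7 = d5 - d4/5 = 15/4
  d8 = d3/4 = 7/4
  d9 = 7 - d3 = 0
Walk from origin (0, 0):
  seg 1: right by d1 = 2 → (2, 0)
  seg 2: left by d3 = 7 → (-5, 0)
  seg 3: up by d1 = 2 → (-5, 2)
  seg 4: right by d7 = 15/4 → (-5/4, 2)
  seg 5: up by d9 = 0 → (-5/4, 2)
  seg 6: left by d9 = 0 → (-5/4, 2)
  seg 7: left by d7 = 15/4 → (-5, 2)
  seg 8: up by d8 = 7/4 → (-5, 15/4)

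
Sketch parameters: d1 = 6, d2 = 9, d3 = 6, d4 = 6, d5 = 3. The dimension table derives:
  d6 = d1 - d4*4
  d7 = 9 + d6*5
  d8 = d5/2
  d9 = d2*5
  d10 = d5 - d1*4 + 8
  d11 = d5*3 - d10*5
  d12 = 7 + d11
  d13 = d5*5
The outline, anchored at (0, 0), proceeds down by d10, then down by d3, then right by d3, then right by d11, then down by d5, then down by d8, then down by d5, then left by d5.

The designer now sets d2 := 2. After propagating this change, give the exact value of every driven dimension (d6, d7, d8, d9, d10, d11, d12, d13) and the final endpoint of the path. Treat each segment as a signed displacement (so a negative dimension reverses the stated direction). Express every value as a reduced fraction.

d6 = -18
d7 = -81
d8 = 3/2
d9 = 10
d10 = -13
d11 = 74
d12 = 81
d13 = 15
endpoint = (77, -1/2)

Apply edit: d2 := 2
  d6 = d1 - d4*4 = -18
  d7 = 9 + d6*5 = -81
  d8 = d5/2 = 3/2
  d9 = d2*5 = 10
  d10 = d5 - d1*4 + 8 = -13
  d11 = d5*3 - d10*5 = 74
  d12 = 7 + d11 = 81
  d13 = d5*5 = 15
Walk from origin (0, 0):
  seg 1: down by d10 = -13 → (0, 13)
  seg 2: down by d3 = 6 → (0, 7)
  seg 3: right by d3 = 6 → (6, 7)
  seg 4: right by d11 = 74 → (80, 7)
  seg 5: down by d5 = 3 → (80, 4)
  seg 6: down by d8 = 3/2 → (80, 5/2)
  seg 7: down by d5 = 3 → (80, -1/2)
  seg 8: left by d5 = 3 → (77, -1/2)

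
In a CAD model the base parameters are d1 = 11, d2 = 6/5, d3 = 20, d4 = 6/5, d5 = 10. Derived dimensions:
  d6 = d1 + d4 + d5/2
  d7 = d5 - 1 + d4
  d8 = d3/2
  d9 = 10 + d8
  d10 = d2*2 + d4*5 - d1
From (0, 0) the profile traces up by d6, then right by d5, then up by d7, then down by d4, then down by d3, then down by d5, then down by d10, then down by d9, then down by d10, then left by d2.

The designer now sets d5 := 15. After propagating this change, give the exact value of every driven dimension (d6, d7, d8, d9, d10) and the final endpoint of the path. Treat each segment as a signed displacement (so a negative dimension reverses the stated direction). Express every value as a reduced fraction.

Apply edit: d5 := 15
  d6 = d1 + d4 + d5/2 = 197/10
  d7 = d5 - 1 + d4 = 76/5
  d8 = d3/2 = 10
  d9 = 10 + d8 = 20
  d10 = d2*2 + d4*5 - d1 = -13/5
Walk from origin (0, 0):
  seg 1: up by d6 = 197/10 → (0, 197/10)
  seg 2: right by d5 = 15 → (15, 197/10)
  seg 3: up by d7 = 76/5 → (15, 349/10)
  seg 4: down by d4 = 6/5 → (15, 337/10)
  seg 5: down by d3 = 20 → (15, 137/10)
  seg 6: down by d5 = 15 → (15, -13/10)
  seg 7: down by d10 = -13/5 → (15, 13/10)
  seg 8: down by d9 = 20 → (15, -187/10)
  seg 9: down by d10 = -13/5 → (15, -161/10)
  seg 10: left by d2 = 6/5 → (69/5, -161/10)

d6 = 197/10
d7 = 76/5
d8 = 10
d9 = 20
d10 = -13/5
endpoint = (69/5, -161/10)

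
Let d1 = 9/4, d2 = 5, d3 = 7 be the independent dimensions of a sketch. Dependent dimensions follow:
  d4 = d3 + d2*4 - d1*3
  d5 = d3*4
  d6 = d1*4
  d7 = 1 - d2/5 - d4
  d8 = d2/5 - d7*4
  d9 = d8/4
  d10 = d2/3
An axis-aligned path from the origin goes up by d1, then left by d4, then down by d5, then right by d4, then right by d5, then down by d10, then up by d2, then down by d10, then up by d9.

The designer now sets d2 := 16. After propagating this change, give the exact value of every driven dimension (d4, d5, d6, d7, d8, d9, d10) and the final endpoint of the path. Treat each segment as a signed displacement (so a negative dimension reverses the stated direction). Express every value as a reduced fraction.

d4 = 257/4
d5 = 28
d6 = 9
d7 = -1329/20
d8 = 269
d9 = 269/4
d10 = 16/3
endpoint = (28, 281/6)

Apply edit: d2 := 16
  d4 = d3 + d2*4 - d1*3 = 257/4
  d5 = d3*4 = 28
  d6 = d1*4 = 9
  d7 = 1 - d2/5 - d4 = -1329/20
  d8 = d2/5 - d7*4 = 269
  d9 = d8/4 = 269/4
  d10 = d2/3 = 16/3
Walk from origin (0, 0):
  seg 1: up by d1 = 9/4 → (0, 9/4)
  seg 2: left by d4 = 257/4 → (-257/4, 9/4)
  seg 3: down by d5 = 28 → (-257/4, -103/4)
  seg 4: right by d4 = 257/4 → (0, -103/4)
  seg 5: right by d5 = 28 → (28, -103/4)
  seg 6: down by d10 = 16/3 → (28, -373/12)
  seg 7: up by d2 = 16 → (28, -181/12)
  seg 8: down by d10 = 16/3 → (28, -245/12)
  seg 9: up by d9 = 269/4 → (28, 281/6)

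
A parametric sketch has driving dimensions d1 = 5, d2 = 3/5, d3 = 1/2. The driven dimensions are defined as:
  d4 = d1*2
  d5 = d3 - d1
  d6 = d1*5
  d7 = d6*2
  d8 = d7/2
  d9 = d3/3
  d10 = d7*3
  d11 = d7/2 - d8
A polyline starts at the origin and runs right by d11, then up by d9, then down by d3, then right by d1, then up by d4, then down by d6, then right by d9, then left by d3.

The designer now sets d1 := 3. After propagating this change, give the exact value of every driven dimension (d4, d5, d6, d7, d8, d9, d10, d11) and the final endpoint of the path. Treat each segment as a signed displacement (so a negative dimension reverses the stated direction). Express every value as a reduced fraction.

Apply edit: d1 := 3
  d4 = d1*2 = 6
  d5 = d3 - d1 = -5/2
  d6 = d1*5 = 15
  d7 = d6*2 = 30
  d8 = d7/2 = 15
  d9 = d3/3 = 1/6
  d10 = d7*3 = 90
  d11 = d7/2 - d8 = 0
Walk from origin (0, 0):
  seg 1: right by d11 = 0 → (0, 0)
  seg 2: up by d9 = 1/6 → (0, 1/6)
  seg 3: down by d3 = 1/2 → (0, -1/3)
  seg 4: right by d1 = 3 → (3, -1/3)
  seg 5: up by d4 = 6 → (3, 17/3)
  seg 6: down by d6 = 15 → (3, -28/3)
  seg 7: right by d9 = 1/6 → (19/6, -28/3)
  seg 8: left by d3 = 1/2 → (8/3, -28/3)

d4 = 6
d5 = -5/2
d6 = 15
d7 = 30
d8 = 15
d9 = 1/6
d10 = 90
d11 = 0
endpoint = (8/3, -28/3)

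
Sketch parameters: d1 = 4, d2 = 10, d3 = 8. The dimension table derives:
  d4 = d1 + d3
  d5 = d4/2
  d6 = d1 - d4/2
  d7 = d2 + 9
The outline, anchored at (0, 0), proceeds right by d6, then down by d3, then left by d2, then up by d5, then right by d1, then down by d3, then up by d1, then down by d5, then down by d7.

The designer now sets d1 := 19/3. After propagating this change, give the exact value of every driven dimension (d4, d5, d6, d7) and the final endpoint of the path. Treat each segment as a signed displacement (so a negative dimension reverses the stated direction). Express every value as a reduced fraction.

d4 = 43/3
d5 = 43/6
d6 = -5/6
d7 = 19
endpoint = (-9/2, -86/3)

Apply edit: d1 := 19/3
  d4 = d1 + d3 = 43/3
  d5 = d4/2 = 43/6
  d6 = d1 - d4/2 = -5/6
  d7 = d2 + 9 = 19
Walk from origin (0, 0):
  seg 1: right by d6 = -5/6 → (-5/6, 0)
  seg 2: down by d3 = 8 → (-5/6, -8)
  seg 3: left by d2 = 10 → (-65/6, -8)
  seg 4: up by d5 = 43/6 → (-65/6, -5/6)
  seg 5: right by d1 = 19/3 → (-9/2, -5/6)
  seg 6: down by d3 = 8 → (-9/2, -53/6)
  seg 7: up by d1 = 19/3 → (-9/2, -5/2)
  seg 8: down by d5 = 43/6 → (-9/2, -29/3)
  seg 9: down by d7 = 19 → (-9/2, -86/3)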